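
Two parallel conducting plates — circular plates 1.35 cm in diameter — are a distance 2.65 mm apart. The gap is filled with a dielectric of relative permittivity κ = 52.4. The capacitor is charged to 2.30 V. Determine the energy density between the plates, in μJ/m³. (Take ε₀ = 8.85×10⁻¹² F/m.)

u ≈ 175 μJ/m³

E = V/d = 2.30 / 2.65×10⁻³ = 8.68×10² V/m.
u = ½κε₀E² = ½ × 52.4 × 8.85×10⁻¹² × (8.68×10²)² = 1.75×10⁻⁴ J/m³.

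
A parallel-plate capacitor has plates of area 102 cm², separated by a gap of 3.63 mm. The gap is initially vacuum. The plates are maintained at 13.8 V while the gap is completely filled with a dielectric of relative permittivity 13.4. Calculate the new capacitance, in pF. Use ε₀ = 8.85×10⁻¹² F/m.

333 pF

A = 102 cm² = 1.02×10⁻² m².
Initially C₁ = ε₀A/d = 8.85×10⁻¹² × 1.02×10⁻² / 3.63×10⁻³ = 2.49×10⁻¹¹ F.
C = κε₀A/d scales with κ, so C₂/C₁ = κ = 13.4.
C₂ = 13.4 × 2.49×10⁻¹¹ = 3.33×10⁻¹⁰ F.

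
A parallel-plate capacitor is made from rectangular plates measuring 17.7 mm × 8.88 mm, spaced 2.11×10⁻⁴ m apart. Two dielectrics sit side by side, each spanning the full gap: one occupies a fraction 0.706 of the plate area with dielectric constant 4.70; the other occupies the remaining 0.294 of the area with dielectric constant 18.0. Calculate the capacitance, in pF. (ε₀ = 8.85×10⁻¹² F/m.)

A = 17.7 × 8.88 mm² = 1.57×10⁻⁴ m².
Side-by-side slabs ⇒ two capacitors in parallel, each spanning the full gap.
C₁ = κ₁ε₀A₁/d = 4.70 × 8.85×10⁻¹² × 1.11×10⁻⁴ / 2.11×10⁻⁴ = 2.19×10⁻¹¹ F.
C₂ = κ₂ε₀A₂/d = 18.0 × 8.85×10⁻¹² × 4.62×10⁻⁵ / 2.11×10⁻⁴ = 3.49×10⁻¹¹ F.
C = C₁ + C₂ = 5.68×10⁻¹¹ F.

56.8 pF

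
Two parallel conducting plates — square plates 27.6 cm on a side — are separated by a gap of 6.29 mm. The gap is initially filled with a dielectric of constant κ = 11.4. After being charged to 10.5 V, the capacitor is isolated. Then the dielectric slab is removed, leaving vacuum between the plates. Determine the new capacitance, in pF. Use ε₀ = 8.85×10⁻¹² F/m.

C ≈ 107 pF

A = (27.6 cm)² = 7.62×10⁻² m².
Initially C₁ = κε₀A/d = 11.4 × 8.85×10⁻¹² × 7.62×10⁻² / 6.29×10⁻³ = 1.22×10⁻⁹ F.
C = κε₀A/d scales with κ, so C₂/C₁ = 1/κ = 1/11.4 = 0.0877.
C₂ = 0.0877 × 1.22×10⁻⁹ = 1.07×10⁻¹⁰ F.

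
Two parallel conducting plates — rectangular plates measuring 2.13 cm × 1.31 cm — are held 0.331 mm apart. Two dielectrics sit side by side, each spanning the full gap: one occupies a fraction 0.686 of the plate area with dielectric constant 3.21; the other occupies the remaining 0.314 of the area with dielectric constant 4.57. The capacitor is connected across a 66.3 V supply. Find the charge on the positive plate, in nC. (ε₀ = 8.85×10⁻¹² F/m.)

1.80 nC

A = 2.13 × 1.31 cm² = 2.79×10⁻⁴ m².
Side-by-side slabs ⇒ two capacitors in parallel, each spanning the full gap.
C₁ = κ₁ε₀A₁/d = 3.21 × 8.85×10⁻¹² × 1.91×10⁻⁴ / 3.31×10⁻⁴ = 1.64×10⁻¹¹ F.
C₂ = κ₂ε₀A₂/d = 4.57 × 8.85×10⁻¹² × 8.76×10⁻⁵ / 3.31×10⁻⁴ = 1.07×10⁻¹¹ F.
C = C₁ + C₂ = 2.71×10⁻¹¹ F.
Q = CV = 2.71×10⁻¹¹ × 66.3 = 1.80×10⁻⁹ C.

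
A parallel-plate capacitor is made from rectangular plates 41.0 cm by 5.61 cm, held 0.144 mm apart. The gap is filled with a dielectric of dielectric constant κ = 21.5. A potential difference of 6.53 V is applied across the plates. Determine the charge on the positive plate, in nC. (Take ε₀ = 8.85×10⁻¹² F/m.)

Q ≈ 198 nC

A = 41.0 × 5.61 cm² = 2.30×10⁻² m².
C = κε₀A/d = 21.5 × 8.85×10⁻¹² × 2.30×10⁻² / 1.44×10⁻⁴ = 3.04×10⁻⁸ F.
Q = CV = 3.04×10⁻⁸ × 6.53 = 1.98×10⁻⁷ C.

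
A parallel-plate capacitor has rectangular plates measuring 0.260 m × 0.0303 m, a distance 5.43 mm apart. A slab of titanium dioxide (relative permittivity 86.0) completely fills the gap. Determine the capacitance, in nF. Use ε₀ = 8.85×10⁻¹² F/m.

C ≈ 1.10 nF

A = 0.260 × 0.0303 m² = 7.88×10⁻³ m².
C = κε₀A/d = 86.0 × 8.85×10⁻¹² × 7.88×10⁻³ / 5.43×10⁻³ = 1.10×10⁻⁹ F.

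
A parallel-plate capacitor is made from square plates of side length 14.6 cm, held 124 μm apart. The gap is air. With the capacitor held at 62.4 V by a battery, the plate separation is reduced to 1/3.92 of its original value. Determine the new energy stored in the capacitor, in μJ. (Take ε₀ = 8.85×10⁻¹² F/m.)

U ≈ 11.6 μJ

A = (14.6 cm)² = 2.13×10⁻² m².
Initially C₁ = ε₀A/d = 8.85×10⁻¹² × 2.13×10⁻² / 1.24×10⁻⁴ = 1.52×10⁻⁹ F.
U₁ = 2.96×10⁻⁶ J.
Battery connected ⇒ V is held fixed. C₂ = 3.92 C₁ and U = ½CV², so U₂/U₁ = C₂/C₁ = 3.92.
U₂ = 3.92 × 2.96×10⁻⁶ = 1.16×10⁻⁵ J.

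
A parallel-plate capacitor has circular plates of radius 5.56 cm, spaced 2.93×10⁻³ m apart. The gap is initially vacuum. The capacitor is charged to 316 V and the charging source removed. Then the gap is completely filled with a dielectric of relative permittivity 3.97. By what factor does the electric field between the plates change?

E₂/E₁ ≈ 0.252

Isolated ⇒ Q is held fixed.
V₂ = Q/C₂ = V₁/3.97; E = V/d, so E₂/E₁ = (V₂/V₁)(d₁/d₂) = 0.252.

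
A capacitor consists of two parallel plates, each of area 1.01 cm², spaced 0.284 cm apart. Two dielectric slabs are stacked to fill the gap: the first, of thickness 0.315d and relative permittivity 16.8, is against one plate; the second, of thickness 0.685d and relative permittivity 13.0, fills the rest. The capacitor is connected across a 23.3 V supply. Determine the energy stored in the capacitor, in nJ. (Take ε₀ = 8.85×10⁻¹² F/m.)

A = 1.01 cm² = 1.01×10⁻⁴ m².
Stacked slabs ⇒ two capacitors in series, each with the full plate area.
C₁ = κ₁ε₀A/d₁ = 16.8 × 8.85×10⁻¹² × 1.01×10⁻⁴ / 8.95×10⁻⁴ = 1.68×10⁻¹¹ F.
C₂ = κ₂ε₀A/d₂ = 13.0 × 8.85×10⁻¹² × 1.01×10⁻⁴ / 1.95×10⁻³ = 5.97×10⁻¹² F.
C = (1/C₁ + 1/C₂)⁻¹ = 4.41×10⁻¹² F.
U = ½CV² = ½ × 4.41×10⁻¹² × (23.3)² = 1.20×10⁻⁹ J.

1.20 nJ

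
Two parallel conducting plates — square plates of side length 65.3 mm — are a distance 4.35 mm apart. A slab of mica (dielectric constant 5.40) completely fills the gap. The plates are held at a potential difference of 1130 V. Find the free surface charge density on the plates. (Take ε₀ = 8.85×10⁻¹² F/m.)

σ ≈ 1.24 nC/cm²

A = (65.3 mm)² = 4.26×10⁻³ m².
C = κε₀A/d = 5.40 × 8.85×10⁻¹² × 4.26×10⁻³ / 4.35×10⁻³ = 4.68×10⁻¹¹ F.
σ = Q/A = CV/A = 4.68×10⁻¹¹ × 1130 / 4.26×10⁻³ = 1.24×10⁻⁵ C/m².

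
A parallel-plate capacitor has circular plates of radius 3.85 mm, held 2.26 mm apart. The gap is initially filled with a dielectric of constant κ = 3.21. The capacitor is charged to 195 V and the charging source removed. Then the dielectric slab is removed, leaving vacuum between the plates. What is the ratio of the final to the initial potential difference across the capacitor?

Isolated ⇒ Q is held fixed.
C₂ = 0.312 C₁ and V = Q/C, so V₂/V₁ = C₁/C₂ = 3.21.

3.21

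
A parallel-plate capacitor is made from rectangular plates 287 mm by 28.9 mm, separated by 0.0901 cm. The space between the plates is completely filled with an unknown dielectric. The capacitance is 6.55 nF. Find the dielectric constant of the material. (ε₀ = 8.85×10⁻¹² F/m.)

80.4

A = 287 × 28.9 mm² = 8.29×10⁻³ m².
κ = Cd/(ε₀A) = 6.55×10⁻⁹ × 9.01×10⁻⁴ / (8.85×10⁻¹² × 8.29×10⁻³) = 80.4.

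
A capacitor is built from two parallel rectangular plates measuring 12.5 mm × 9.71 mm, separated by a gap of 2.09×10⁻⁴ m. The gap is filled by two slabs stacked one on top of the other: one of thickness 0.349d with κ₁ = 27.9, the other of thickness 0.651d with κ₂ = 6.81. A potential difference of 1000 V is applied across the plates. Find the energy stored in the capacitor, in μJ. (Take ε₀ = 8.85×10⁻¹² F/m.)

23.8 μJ

A = 12.5 × 9.71 mm² = 1.21×10⁻⁴ m².
Stacked slabs ⇒ two capacitors in series, each with the full plate area.
C₁ = κ₁ε₀A/d₁ = 27.9 × 8.85×10⁻¹² × 1.21×10⁻⁴ / 7.29×10⁻⁵ = 4.11×10⁻¹⁰ F.
C₂ = κ₂ε₀A/d₂ = 6.81 × 8.85×10⁻¹² × 1.21×10⁻⁴ / 1.36×10⁻⁴ = 5.38×10⁻¹¹ F.
C = (1/C₁ + 1/C₂)⁻¹ = 4.75×10⁻¹¹ F.
U = ½CV² = ½ × 4.75×10⁻¹¹ × (1000)² = 2.38×10⁻⁵ J.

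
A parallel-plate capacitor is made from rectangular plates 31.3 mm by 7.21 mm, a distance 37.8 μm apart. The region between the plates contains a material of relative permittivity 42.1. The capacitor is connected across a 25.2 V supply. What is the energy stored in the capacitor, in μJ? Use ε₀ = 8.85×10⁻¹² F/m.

A = 31.3 × 7.21 mm² = 2.26×10⁻⁴ m².
C = κε₀A/d = 42.1 × 8.85×10⁻¹² × 2.26×10⁻⁴ / 3.78×10⁻⁵ = 2.22×10⁻⁹ F.
U = ½CV² = ½ × 2.22×10⁻⁹ × (25.2)² = 7.06×10⁻⁷ J.

0.706 μJ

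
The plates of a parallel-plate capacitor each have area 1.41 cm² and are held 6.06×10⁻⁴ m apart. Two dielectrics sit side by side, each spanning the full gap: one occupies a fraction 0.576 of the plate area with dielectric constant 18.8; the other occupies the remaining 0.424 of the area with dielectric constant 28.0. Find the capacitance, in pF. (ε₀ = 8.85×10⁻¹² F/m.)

46.7 pF

A = 1.41 cm² = 1.41×10⁻⁴ m².
Side-by-side slabs ⇒ two capacitors in parallel, each spanning the full gap.
C₁ = κ₁ε₀A₁/d = 18.8 × 8.85×10⁻¹² × 8.12×10⁻⁵ / 6.06×10⁻⁴ = 2.23×10⁻¹¹ F.
C₂ = κ₂ε₀A₂/d = 28.0 × 8.85×10⁻¹² × 5.98×10⁻⁵ / 6.06×10⁻⁴ = 2.44×10⁻¹¹ F.
C = C₁ + C₂ = 4.67×10⁻¹¹ F.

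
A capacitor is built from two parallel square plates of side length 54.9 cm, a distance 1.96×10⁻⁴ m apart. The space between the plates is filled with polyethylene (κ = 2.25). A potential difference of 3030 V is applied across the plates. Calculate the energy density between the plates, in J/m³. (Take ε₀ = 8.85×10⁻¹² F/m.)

2379 J/m³

E = V/d = 3030 / 1.96×10⁻⁴ = 1.55×10⁷ V/m.
u = ½κε₀E² = ½ × 2.25 × 8.85×10⁻¹² × (1.55×10⁷)² = 2.38×10³ J/m³.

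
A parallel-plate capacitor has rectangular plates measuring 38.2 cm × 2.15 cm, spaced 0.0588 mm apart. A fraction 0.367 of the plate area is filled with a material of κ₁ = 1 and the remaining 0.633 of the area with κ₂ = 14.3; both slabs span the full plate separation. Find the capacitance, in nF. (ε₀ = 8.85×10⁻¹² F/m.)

A = 38.2 × 2.15 cm² = 8.21×10⁻³ m².
Side-by-side slabs ⇒ two capacitors in parallel, each spanning the full gap.
C₁ = κ₁ε₀A₁/d = 1.00 × 8.85×10⁻¹² × 3.01×10⁻³ / 5.88×10⁻⁵ = 4.54×10⁻¹⁰ F.
C₂ = κ₂ε₀A₂/d = 14.3 × 8.85×10⁻¹² × 5.20×10⁻³ / 5.88×10⁻⁵ = 1.12×10⁻⁸ F.
C = C₁ + C₂ = 1.16×10⁻⁸ F.

C ≈ 11.6 nF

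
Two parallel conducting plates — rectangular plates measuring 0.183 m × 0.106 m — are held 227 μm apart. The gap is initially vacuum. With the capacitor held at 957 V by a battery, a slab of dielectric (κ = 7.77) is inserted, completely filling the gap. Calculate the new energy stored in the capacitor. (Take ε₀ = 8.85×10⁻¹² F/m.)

A = 0.183 × 0.106 m² = 1.94×10⁻² m².
Initially C₁ = ε₀A/d = 8.85×10⁻¹² × 1.94×10⁻² / 2.27×10⁻⁴ = 7.56×10⁻¹⁰ F.
U₁ = 3.46×10⁻⁴ J.
Battery connected ⇒ V is held fixed. C₂ = 7.77 C₁ and U = ½CV², so U₂/U₁ = C₂/C₁ = 7.77.
U₂ = 7.77 × 3.46×10⁻⁴ = 2.69×10⁻³ J.

U ≈ 2.69 mJ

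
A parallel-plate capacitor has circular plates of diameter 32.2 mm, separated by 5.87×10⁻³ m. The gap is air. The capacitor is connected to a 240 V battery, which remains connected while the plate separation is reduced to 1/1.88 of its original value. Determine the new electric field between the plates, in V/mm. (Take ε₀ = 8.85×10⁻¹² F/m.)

E ≈ 76.9 V/mm

A = π(32.2/2 mm)² = 8.14×10⁻⁴ m².
Initially C₁ = ε₀A/d = 8.85×10⁻¹² × 8.14×10⁻⁴ / 5.87×10⁻³ = 1.23×10⁻¹² F.
E₁ = 4.09×10⁴ V/m.
Battery connected ⇒ V is held fixed. E = V/d, so E₂/E₁ = d₁/d₂ = 1.88.
E₂ = 1.88 × 4.09×10⁴ = 7.69×10⁴ V/m.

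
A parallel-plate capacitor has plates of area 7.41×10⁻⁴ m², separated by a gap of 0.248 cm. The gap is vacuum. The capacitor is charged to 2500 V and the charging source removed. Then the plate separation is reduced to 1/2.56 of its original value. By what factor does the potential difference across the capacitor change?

V₂/V₁ ≈ 0.391

Isolated ⇒ Q is held fixed.
C₂ = 2.56 C₁ and V = Q/C, so V₂/V₁ = C₁/C₂ = 0.391.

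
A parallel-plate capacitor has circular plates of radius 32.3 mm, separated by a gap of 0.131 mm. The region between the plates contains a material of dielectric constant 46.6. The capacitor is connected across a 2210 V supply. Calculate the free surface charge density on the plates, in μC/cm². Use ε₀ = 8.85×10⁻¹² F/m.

A = π(32.3 mm)² = 3.28×10⁻³ m².
C = κε₀A/d = 46.6 × 8.85×10⁻¹² × 3.28×10⁻³ / 1.31×10⁻⁴ = 1.03×10⁻⁸ F.
σ = Q/A = CV/A = 1.03×10⁻⁸ × 2210 / 3.28×10⁻³ = 6.96×10⁻³ C/m².

0.696 μC/cm²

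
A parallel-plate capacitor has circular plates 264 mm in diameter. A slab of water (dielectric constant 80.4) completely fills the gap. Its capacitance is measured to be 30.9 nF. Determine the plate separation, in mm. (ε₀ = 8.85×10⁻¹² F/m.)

d ≈ 1.26 mm

A = π(264/2 mm)² = 5.47×10⁻² m².
d = κε₀A/C = 80.4 × 8.85×10⁻¹² × 5.47×10⁻² / 3.09×10⁻⁸ = 1.26×10⁻³ m.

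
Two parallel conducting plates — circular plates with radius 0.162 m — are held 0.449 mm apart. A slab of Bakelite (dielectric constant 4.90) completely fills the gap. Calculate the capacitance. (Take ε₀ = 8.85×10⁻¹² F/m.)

A = π(0.162 m)² = 8.24×10⁻² m².
C = κε₀A/d = 4.90 × 8.85×10⁻¹² × 8.24×10⁻² / 4.49×10⁻⁴ = 7.96×10⁻⁹ F.

7.96 nF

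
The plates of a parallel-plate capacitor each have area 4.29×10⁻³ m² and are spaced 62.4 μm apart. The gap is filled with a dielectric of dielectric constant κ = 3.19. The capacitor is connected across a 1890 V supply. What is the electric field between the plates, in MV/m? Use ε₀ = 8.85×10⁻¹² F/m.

E = V/d = 1890 / 6.24×10⁻⁵ = 3.03×10⁷ V/m.

E ≈ 30.3 MV/m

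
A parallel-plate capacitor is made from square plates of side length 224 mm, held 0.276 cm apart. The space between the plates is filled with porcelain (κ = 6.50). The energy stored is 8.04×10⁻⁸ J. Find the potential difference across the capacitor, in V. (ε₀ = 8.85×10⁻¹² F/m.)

V ≈ 12.4 V

A = (224 mm)² = 5.02×10⁻² m².
C = κε₀A/d = 6.50 × 8.85×10⁻¹² × 5.02×10⁻² / 2.76×10⁻³ = 1.05×10⁻⁹ F.
V = √(2U/C) = √(2 × 8.04×10⁻⁸ / 1.05×10⁻⁹) = 12.4 V.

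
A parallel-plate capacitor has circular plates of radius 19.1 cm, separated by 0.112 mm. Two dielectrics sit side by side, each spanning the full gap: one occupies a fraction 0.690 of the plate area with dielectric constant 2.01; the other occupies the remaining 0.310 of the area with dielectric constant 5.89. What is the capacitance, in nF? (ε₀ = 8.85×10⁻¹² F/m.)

29.1 nF

A = π(19.1 cm)² = 0.115 m².
Side-by-side slabs ⇒ two capacitors in parallel, each spanning the full gap.
C₁ = κ₁ε₀A₁/d = 2.01 × 8.85×10⁻¹² × 7.91×10⁻² / 1.12×10⁻⁴ = 1.26×10⁻⁸ F.
C₂ = κ₂ε₀A₂/d = 5.89 × 8.85×10⁻¹² × 3.55×10⁻² / 1.12×10⁻⁴ = 1.65×10⁻⁸ F.
C = C₁ + C₂ = 2.91×10⁻⁸ F.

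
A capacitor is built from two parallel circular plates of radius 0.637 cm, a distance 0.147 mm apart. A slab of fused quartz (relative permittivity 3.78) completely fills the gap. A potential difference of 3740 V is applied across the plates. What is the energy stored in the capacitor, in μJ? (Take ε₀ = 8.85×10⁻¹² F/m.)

A = π(0.637 cm)² = 1.27×10⁻⁴ m².
C = κε₀A/d = 3.78 × 8.85×10⁻¹² × 1.27×10⁻⁴ / 1.47×10⁻⁴ = 2.90×10⁻¹¹ F.
U = ½CV² = ½ × 2.90×10⁻¹¹ × (3740)² = 2.03×10⁻⁴ J.

U ≈ 203 μJ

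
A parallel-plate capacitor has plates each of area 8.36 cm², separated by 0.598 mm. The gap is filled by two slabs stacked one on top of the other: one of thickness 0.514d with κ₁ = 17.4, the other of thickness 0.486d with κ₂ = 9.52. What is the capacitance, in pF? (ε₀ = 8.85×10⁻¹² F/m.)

154 pF

A = 8.36 cm² = 8.36×10⁻⁴ m².
Stacked slabs ⇒ two capacitors in series, each with the full plate area.
C₁ = κ₁ε₀A/d₁ = 17.4 × 8.85×10⁻¹² × 8.36×10⁻⁴ / 3.07×10⁻⁴ = 4.19×10⁻¹⁰ F.
C₂ = κ₂ε₀A/d₂ = 9.52 × 8.85×10⁻¹² × 8.36×10⁻⁴ / 2.91×10⁻⁴ = 2.42×10⁻¹⁰ F.
C = (1/C₁ + 1/C₂)⁻¹ = 1.54×10⁻¹⁰ F.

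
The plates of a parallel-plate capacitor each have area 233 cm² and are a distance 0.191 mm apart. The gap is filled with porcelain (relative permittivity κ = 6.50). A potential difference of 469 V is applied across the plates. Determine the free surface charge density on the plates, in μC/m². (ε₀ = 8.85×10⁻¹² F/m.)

σ ≈ 141 μC/m²

A = 233 cm² = 2.33×10⁻² m².
C = κε₀A/d = 6.50 × 8.85×10⁻¹² × 2.33×10⁻² / 1.91×10⁻⁴ = 7.02×10⁻⁹ F.
σ = Q/A = CV/A = 7.02×10⁻⁹ × 469 / 2.33×10⁻² = 1.41×10⁻⁴ C/m².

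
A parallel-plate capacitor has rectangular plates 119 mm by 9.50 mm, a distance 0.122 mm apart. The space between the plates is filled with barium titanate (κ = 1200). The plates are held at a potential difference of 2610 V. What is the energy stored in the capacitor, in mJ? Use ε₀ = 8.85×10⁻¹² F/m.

335 mJ

A = 119 × 9.50 mm² = 1.13×10⁻³ m².
C = κε₀A/d = 1200 × 8.85×10⁻¹² × 1.13×10⁻³ / 1.22×10⁻⁴ = 9.84×10⁻⁸ F.
U = ½CV² = ½ × 9.84×10⁻⁸ × (2610)² = 0.335 J.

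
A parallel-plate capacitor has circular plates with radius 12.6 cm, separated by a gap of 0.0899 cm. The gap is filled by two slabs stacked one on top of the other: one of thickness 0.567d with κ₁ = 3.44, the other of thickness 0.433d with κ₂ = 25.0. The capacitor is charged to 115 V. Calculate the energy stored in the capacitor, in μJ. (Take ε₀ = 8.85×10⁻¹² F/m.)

A = π(12.6 cm)² = 4.99×10⁻² m².
Stacked slabs ⇒ two capacitors in series, each with the full plate area.
C₁ = κ₁ε₀A/d₁ = 3.44 × 8.85×10⁻¹² × 4.99×10⁻² / 5.10×10⁻⁴ = 2.98×10⁻⁹ F.
C₂ = κ₂ε₀A/d₂ = 25.0 × 8.85×10⁻¹² × 4.99×10⁻² / 3.89×10⁻⁴ = 2.83×10⁻⁸ F.
C = (1/C₁ + 1/C₂)⁻¹ = 2.70×10⁻⁹ F.
U = ½CV² = ½ × 2.70×10⁻⁹ × (115)² = 1.78×10⁻⁵ J.

17.8 μJ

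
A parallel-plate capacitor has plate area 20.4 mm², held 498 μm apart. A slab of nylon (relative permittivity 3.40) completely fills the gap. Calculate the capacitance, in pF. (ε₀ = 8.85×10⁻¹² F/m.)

A = 20.4 mm² = 2.04×10⁻⁵ m².
C = κε₀A/d = 3.40 × 8.85×10⁻¹² × 2.04×10⁻⁵ / 4.98×10⁻⁴ = 1.23×10⁻¹² F.

1.23 pF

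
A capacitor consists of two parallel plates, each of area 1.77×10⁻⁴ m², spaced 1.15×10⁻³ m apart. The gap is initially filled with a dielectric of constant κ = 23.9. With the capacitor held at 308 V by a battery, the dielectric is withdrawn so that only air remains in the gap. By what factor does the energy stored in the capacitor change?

0.0418

Battery connected ⇒ V is held fixed.
C₂ = 0.0418 C₁ and U = ½CV², so U₂/U₁ = C₂/C₁ = 0.0418.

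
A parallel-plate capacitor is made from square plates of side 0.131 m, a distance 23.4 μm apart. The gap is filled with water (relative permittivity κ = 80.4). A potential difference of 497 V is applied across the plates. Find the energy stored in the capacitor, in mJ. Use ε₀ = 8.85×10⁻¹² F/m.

U ≈ 64.4 mJ

A = (0.131 m)² = 1.72×10⁻² m².
C = κε₀A/d = 80.4 × 8.85×10⁻¹² × 1.72×10⁻² / 2.34×10⁻⁵ = 5.22×10⁻⁷ F.
U = ½CV² = ½ × 5.22×10⁻⁷ × (497)² = 6.44×10⁻² J.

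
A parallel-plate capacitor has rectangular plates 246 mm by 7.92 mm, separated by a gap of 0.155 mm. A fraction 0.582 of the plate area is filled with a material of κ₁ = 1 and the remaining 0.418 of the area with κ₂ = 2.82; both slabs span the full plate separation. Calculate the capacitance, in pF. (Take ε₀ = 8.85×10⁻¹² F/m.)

A = 246 × 7.92 mm² = 1.95×10⁻³ m².
Side-by-side slabs ⇒ two capacitors in parallel, each spanning the full gap.
C₁ = κ₁ε₀A₁/d = 1.00 × 8.85×10⁻¹² × 1.13×10⁻³ / 1.55×10⁻⁴ = 6.47×10⁻¹¹ F.
C₂ = κ₂ε₀A₂/d = 2.82 × 8.85×10⁻¹² × 8.14×10⁻⁴ / 1.55×10⁻⁴ = 1.31×10⁻¹⁰ F.
C = C₁ + C₂ = 1.96×10⁻¹⁰ F.

196 pF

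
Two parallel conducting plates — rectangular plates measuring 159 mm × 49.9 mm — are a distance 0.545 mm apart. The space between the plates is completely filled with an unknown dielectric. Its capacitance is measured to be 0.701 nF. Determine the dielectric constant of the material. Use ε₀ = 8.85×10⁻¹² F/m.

κ ≈ 5.44

A = 159 × 49.9 mm² = 7.93×10⁻³ m².
κ = Cd/(ε₀A) = 7.01×10⁻¹⁰ × 5.45×10⁻⁴ / (8.85×10⁻¹² × 7.93×10⁻³) = 5.44.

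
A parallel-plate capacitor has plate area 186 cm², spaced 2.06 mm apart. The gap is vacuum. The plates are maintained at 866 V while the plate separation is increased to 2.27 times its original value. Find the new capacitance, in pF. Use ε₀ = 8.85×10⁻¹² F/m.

A = 186 cm² = 1.86×10⁻² m².
Initially C₁ = ε₀A/d = 8.85×10⁻¹² × 1.86×10⁻² / 2.06×10⁻³ = 7.99×10⁻¹¹ F.
C = ε₀A/d scales as 1/d, so C₂/C₁ = d₁/d₂ = 1/2.27 = 0.441.
C₂ = 0.441 × 7.99×10⁻¹¹ = 3.52×10⁻¹¹ F.

C ≈ 35.2 pF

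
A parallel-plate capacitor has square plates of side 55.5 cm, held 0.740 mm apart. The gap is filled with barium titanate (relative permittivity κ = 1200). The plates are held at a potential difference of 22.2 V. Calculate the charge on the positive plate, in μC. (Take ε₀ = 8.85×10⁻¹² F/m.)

98.1 μC

A = (55.5 cm)² = 0.308 m².
C = κε₀A/d = 1200 × 8.85×10⁻¹² × 0.308 / 7.40×10⁻⁴ = 4.42×10⁻⁶ F.
Q = CV = 4.42×10⁻⁶ × 22.2 = 9.81×10⁻⁵ C.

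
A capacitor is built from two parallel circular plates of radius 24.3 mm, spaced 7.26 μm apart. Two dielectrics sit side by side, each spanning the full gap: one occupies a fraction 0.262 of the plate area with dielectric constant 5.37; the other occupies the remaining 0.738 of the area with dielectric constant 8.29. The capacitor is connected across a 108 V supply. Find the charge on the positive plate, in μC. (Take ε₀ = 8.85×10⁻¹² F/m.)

Q ≈ 1.84 μC

A = π(24.3 mm)² = 1.86×10⁻³ m².
Side-by-side slabs ⇒ two capacitors in parallel, each spanning the full gap.
C₁ = κ₁ε₀A₁/d = 5.37 × 8.85×10⁻¹² × 4.86×10⁻⁴ / 7.26×10⁻⁶ = 3.18×10⁻⁹ F.
C₂ = κ₂ε₀A₂/d = 8.29 × 8.85×10⁻¹² × 1.37×10⁻³ / 7.26×10⁻⁶ = 1.38×10⁻⁸ F.
C = C₁ + C₂ = 1.70×10⁻⁸ F.
Q = CV = 1.70×10⁻⁸ × 108 = 1.84×10⁻⁶ C.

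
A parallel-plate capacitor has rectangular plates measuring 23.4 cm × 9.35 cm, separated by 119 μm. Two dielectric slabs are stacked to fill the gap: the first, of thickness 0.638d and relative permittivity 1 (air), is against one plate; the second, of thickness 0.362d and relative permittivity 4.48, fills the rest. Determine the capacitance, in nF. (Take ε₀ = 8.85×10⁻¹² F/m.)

C ≈ 2.26 nF

A = 23.4 × 9.35 cm² = 2.19×10⁻² m².
Stacked slabs ⇒ two capacitors in series, each with the full plate area.
C₁ = κ₁ε₀A/d₁ = 1.00 × 8.85×10⁻¹² × 2.19×10⁻² / 7.59×10⁻⁵ = 2.55×10⁻⁹ F.
C₂ = κ₂ε₀A/d₂ = 4.48 × 8.85×10⁻¹² × 2.19×10⁻² / 4.31×10⁻⁵ = 2.01×10⁻⁸ F.
C = (1/C₁ + 1/C₂)⁻¹ = 2.26×10⁻⁹ F.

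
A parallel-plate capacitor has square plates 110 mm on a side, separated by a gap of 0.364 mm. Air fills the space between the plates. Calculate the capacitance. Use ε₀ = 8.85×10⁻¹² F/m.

A = (110 mm)² = 1.21×10⁻² m².
C = ε₀A/d = 8.85×10⁻¹² × 1.21×10⁻² / 3.64×10⁻⁴ = 2.94×10⁻¹⁰ F.

294 pF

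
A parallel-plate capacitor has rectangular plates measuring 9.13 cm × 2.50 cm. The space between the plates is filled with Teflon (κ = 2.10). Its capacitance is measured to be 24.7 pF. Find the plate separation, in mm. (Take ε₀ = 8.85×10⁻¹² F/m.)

A = 9.13 × 2.50 cm² = 2.28×10⁻³ m².
d = κε₀A/C = 2.10 × 8.85×10⁻¹² × 2.28×10⁻³ / 2.47×10⁻¹¹ = 1.72×10⁻³ m.

1.72 mm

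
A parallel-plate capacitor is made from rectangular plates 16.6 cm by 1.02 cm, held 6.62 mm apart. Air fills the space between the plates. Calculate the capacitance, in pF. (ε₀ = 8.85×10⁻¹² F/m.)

A = 16.6 × 1.02 cm² = 1.69×10⁻³ m².
C = ε₀A/d = 8.85×10⁻¹² × 1.69×10⁻³ / 6.62×10⁻³ = 2.26×10⁻¹² F.

2.26 pF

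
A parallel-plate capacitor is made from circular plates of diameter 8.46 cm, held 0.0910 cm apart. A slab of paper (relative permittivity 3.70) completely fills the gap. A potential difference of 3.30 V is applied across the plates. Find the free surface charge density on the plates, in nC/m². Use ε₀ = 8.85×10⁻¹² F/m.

119 nC/m²

A = π(8.46/2 cm)² = 5.62×10⁻³ m².
C = κε₀A/d = 3.70 × 8.85×10⁻¹² × 5.62×10⁻³ / 9.10×10⁻⁴ = 2.02×10⁻¹⁰ F.
σ = Q/A = CV/A = 2.02×10⁻¹⁰ × 3.30 / 5.62×10⁻³ = 1.19×10⁻⁷ C/m².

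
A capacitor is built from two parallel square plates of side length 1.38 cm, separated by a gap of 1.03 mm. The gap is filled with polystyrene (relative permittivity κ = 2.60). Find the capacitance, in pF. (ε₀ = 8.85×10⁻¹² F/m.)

C ≈ 4.25 pF

A = (1.38 cm)² = 1.90×10⁻⁴ m².
C = κε₀A/d = 2.60 × 8.85×10⁻¹² × 1.90×10⁻⁴ / 1.03×10⁻³ = 4.25×10⁻¹² F.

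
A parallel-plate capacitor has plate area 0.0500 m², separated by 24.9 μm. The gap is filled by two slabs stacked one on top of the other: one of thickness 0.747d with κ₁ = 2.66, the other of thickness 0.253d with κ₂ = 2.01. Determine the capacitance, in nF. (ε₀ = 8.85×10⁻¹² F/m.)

43.7 nF

Stacked slabs ⇒ two capacitors in series, each with the full plate area.
C₁ = κ₁ε₀A/d₁ = 2.66 × 8.85×10⁻¹² × 5.00×10⁻² / 1.86×10⁻⁵ = 6.33×10⁻⁸ F.
C₂ = κ₂ε₀A/d₂ = 2.01 × 8.85×10⁻¹² × 5.00×10⁻² / 6.30×10⁻⁶ = 1.41×10⁻⁷ F.
C = (1/C₁ + 1/C₂)⁻¹ = 4.37×10⁻⁸ F.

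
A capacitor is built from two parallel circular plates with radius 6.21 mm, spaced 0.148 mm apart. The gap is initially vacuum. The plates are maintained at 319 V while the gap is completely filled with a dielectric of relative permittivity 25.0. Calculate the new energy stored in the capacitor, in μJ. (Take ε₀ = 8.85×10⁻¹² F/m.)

U ≈ 9.22 μJ

A = π(6.21 mm)² = 1.21×10⁻⁴ m².
Initially C₁ = ε₀A/d = 8.85×10⁻¹² × 1.21×10⁻⁴ / 1.48×10⁻⁴ = 7.24×10⁻¹² F.
U₁ = 3.69×10⁻⁷ J.
Battery connected ⇒ V is held fixed. C₂ = 25.0 C₁ and U = ½CV², so U₂/U₁ = C₂/C₁ = 25.0.
U₂ = 25.0 × 3.69×10⁻⁷ = 9.22×10⁻⁶ J.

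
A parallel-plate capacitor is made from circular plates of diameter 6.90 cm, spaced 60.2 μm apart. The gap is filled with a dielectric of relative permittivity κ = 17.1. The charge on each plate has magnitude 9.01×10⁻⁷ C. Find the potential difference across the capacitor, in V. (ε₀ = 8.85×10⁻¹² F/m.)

A = π(6.90/2 cm)² = 3.74×10⁻³ m².
C = κε₀A/d = 17.1 × 8.85×10⁻¹² × 3.74×10⁻³ / 6.02×10⁻⁵ = 9.40×10⁻⁹ F.
V = Q/C = 9.01×10⁻⁷ / 9.40×10⁻⁹ = 95.9 V.

V ≈ 95.9 V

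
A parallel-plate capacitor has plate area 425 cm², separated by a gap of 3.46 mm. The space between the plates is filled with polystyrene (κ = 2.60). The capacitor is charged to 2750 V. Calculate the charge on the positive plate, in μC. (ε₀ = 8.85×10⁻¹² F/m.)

Q ≈ 0.777 μC

A = 425 cm² = 4.25×10⁻² m².
C = κε₀A/d = 2.60 × 8.85×10⁻¹² × 4.25×10⁻² / 3.46×10⁻³ = 2.83×10⁻¹⁰ F.
Q = CV = 2.83×10⁻¹⁰ × 2750 = 7.77×10⁻⁷ C.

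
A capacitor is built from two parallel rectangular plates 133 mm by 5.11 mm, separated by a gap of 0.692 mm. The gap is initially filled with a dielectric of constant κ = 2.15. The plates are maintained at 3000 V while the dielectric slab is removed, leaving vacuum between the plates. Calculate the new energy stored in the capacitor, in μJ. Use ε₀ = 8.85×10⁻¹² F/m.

39.1 μJ

A = 133 × 5.11 mm² = 6.80×10⁻⁴ m².
Initially C₁ = κε₀A/d = 2.15 × 8.85×10⁻¹² × 6.80×10⁻⁴ / 6.92×10⁻⁴ = 1.87×10⁻¹¹ F.
U₁ = 8.41×10⁻⁵ J.
Battery connected ⇒ V is held fixed. C₂ = 0.465 C₁ and U = ½CV², so U₂/U₁ = C₂/C₁ = 0.465.
U₂ = 0.465 × 8.41×10⁻⁵ = 3.91×10⁻⁵ J.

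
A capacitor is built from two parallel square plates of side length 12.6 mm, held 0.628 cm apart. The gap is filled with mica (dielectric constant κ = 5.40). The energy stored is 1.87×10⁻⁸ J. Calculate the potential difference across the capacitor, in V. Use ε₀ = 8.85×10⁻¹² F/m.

V ≈ 176 V

A = (12.6 mm)² = 1.59×10⁻⁴ m².
C = κε₀A/d = 5.40 × 8.85×10⁻¹² × 1.59×10⁻⁴ / 6.28×10⁻³ = 1.21×10⁻¹² F.
V = √(2U/C) = √(2 × 1.87×10⁻⁸ / 1.21×10⁻¹²) = 1.76×10² V.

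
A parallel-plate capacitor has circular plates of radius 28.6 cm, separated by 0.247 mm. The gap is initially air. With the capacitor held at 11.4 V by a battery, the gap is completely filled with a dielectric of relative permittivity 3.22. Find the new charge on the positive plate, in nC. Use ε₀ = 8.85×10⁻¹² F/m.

338 nC

A = π(28.6 cm)² = 0.257 m².
Initially C₁ = ε₀A/d = 8.85×10⁻¹² × 0.257 / 2.47×10⁻⁴ = 9.21×10⁻⁹ F.
Q₁ = 1.05×10⁻⁷ C.
Battery connected ⇒ V is held fixed. C₂ = 3.22 C₁ and Q = CV, so Q₂/Q₁ = C₂/C₁ = 3.22.
Q₂ = 3.22 × 1.05×10⁻⁷ = 3.38×10⁻⁷ C.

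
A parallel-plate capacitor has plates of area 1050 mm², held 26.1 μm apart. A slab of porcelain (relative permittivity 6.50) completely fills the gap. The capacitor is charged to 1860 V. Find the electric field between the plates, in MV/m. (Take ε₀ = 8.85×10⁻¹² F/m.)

E ≈ 71.3 MV/m

E = V/d = 1860 / 2.61×10⁻⁵ = 7.13×10⁷ V/m.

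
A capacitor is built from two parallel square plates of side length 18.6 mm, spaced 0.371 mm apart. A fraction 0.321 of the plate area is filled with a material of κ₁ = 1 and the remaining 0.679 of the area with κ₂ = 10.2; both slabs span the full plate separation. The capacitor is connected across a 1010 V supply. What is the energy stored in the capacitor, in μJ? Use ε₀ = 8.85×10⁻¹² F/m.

A = (18.6 mm)² = 3.46×10⁻⁴ m².
Side-by-side slabs ⇒ two capacitors in parallel, each spanning the full gap.
C₁ = κ₁ε₀A₁/d = 1.00 × 8.85×10⁻¹² × 1.11×10⁻⁴ / 3.71×10⁻⁴ = 2.65×10⁻¹² F.
C₂ = κ₂ε₀A₂/d = 10.2 × 8.85×10⁻¹² × 2.35×10⁻⁴ / 3.71×10⁻⁴ = 5.72×10⁻¹¹ F.
C = C₁ + C₂ = 5.98×10⁻¹¹ F.
U = ½CV² = ½ × 5.98×10⁻¹¹ × (1010)² = 3.05×10⁻⁵ J.

U ≈ 30.5 μJ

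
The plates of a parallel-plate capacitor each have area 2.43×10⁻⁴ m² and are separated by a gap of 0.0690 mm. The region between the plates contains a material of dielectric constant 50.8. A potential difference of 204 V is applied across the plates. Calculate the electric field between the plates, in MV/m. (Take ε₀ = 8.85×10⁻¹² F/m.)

E = V/d = 204 / 6.90×10⁻⁵ = 2.96×10⁶ V/m.

2.96 MV/m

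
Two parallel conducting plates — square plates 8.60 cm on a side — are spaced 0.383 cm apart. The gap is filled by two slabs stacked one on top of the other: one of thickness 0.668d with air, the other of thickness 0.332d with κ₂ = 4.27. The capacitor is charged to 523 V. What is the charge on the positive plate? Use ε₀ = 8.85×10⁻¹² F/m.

A = (8.60 cm)² = 7.40×10⁻³ m².
Stacked slabs ⇒ two capacitors in series, each with the full plate area.
C₁ = κ₁ε₀A/d₁ = 1.00 × 8.85×10⁻¹² × 7.40×10⁻³ / 2.56×10⁻³ = 2.56×10⁻¹¹ F.
C₂ = κ₂ε₀A/d₂ = 4.27 × 8.85×10⁻¹² × 7.40×10⁻³ / 1.27×10⁻³ = 2.20×10⁻¹⁰ F.
C = (1/C₁ + 1/C₂)⁻¹ = 2.29×10⁻¹¹ F.
Q = CV = 2.29×10⁻¹¹ × 523 = 1.20×10⁻⁸ C.

Q ≈ 12.0 nC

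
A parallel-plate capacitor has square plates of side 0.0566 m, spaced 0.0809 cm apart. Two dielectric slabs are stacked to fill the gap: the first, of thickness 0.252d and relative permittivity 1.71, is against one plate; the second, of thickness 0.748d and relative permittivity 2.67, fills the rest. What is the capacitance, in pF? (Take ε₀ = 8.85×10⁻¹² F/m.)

A = (0.0566 m)² = 3.20×10⁻³ m².
Stacked slabs ⇒ two capacitors in series, each with the full plate area.
C₁ = κ₁ε₀A/d₁ = 1.71 × 8.85×10⁻¹² × 3.20×10⁻³ / 2.04×10⁻⁴ = 2.38×10⁻¹⁰ F.
C₂ = κ₂ε₀A/d₂ = 2.67 × 8.85×10⁻¹² × 3.20×10⁻³ / 6.05×10⁻⁴ = 1.25×10⁻¹⁰ F.
C = (1/C₁ + 1/C₂)⁻¹ = 8.20×10⁻¹¹ F.

C ≈ 82.0 pF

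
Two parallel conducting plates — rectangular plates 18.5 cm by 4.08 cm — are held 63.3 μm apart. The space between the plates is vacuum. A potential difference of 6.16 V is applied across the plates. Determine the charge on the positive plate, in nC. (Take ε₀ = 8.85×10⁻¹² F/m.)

A = 18.5 × 4.08 cm² = 7.55×10⁻³ m².
C = ε₀A/d = 8.85×10⁻¹² × 7.55×10⁻³ / 6.33×10⁻⁵ = 1.06×10⁻⁹ F.
Q = CV = 1.06×10⁻⁹ × 6.16 = 6.50×10⁻⁹ C.

6.50 nC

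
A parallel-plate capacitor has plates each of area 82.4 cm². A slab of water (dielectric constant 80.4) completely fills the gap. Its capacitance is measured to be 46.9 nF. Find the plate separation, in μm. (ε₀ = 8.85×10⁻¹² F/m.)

125 μm

A = 82.4 cm² = 8.24×10⁻³ m².
d = κε₀A/C = 80.4 × 8.85×10⁻¹² × 8.24×10⁻³ / 4.69×10⁻⁸ = 1.25×10⁻⁴ m.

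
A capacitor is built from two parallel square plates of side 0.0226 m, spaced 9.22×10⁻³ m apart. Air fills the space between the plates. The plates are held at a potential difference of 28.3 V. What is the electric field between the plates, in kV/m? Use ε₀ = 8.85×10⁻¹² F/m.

E = V/d = 28.3 / 9.22×10⁻³ = 3.07×10³ V/m.

E ≈ 3.07 kV/m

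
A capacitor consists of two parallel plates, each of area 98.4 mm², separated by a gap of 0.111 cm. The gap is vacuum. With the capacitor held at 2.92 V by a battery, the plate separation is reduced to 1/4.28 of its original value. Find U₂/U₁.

U₂/U₁ ≈ 4.28

Battery connected ⇒ V is held fixed.
C₂ = 4.28 C₁ and U = ½CV², so U₂/U₁ = C₂/C₁ = 4.28.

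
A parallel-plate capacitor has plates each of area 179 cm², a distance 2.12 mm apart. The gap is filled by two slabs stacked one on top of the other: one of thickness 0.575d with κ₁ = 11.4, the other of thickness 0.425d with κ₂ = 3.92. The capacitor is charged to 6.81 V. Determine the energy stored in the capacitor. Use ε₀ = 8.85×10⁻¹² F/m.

U ≈ 10.9 nJ

A = 179 cm² = 1.79×10⁻² m².
Stacked slabs ⇒ two capacitors in series, each with the full plate area.
C₁ = κ₁ε₀A/d₁ = 11.4 × 8.85×10⁻¹² × 1.79×10⁻² / 1.22×10⁻³ = 1.48×10⁻⁹ F.
C₂ = κ₂ε₀A/d₂ = 3.92 × 8.85×10⁻¹² × 1.79×10⁻² / 9.01×10⁻⁴ = 6.89×10⁻¹⁰ F.
C = (1/C₁ + 1/C₂)⁻¹ = 4.70×10⁻¹⁰ F.
U = ½CV² = ½ × 4.70×10⁻¹⁰ × (6.81)² = 1.09×10⁻⁸ J.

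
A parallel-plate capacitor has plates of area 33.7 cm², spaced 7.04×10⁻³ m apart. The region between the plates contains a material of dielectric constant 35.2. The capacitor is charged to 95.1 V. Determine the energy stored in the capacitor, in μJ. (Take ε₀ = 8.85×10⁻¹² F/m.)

A = 33.7 cm² = 3.37×10⁻³ m².
C = κε₀A/d = 35.2 × 8.85×10⁻¹² × 3.37×10⁻³ / 7.04×10⁻³ = 1.49×10⁻¹⁰ F.
U = ½CV² = ½ × 1.49×10⁻¹⁰ × (95.1)² = 6.74×10⁻⁷ J.

U ≈ 0.674 μJ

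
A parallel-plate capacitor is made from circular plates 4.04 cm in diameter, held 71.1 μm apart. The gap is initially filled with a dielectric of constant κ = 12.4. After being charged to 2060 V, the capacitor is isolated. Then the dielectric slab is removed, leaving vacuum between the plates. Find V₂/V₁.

Isolated ⇒ Q is held fixed.
C₂ = 0.0806 C₁ and V = Q/C, so V₂/V₁ = C₁/C₂ = 12.4.

V₂/V₁ ≈ 12.4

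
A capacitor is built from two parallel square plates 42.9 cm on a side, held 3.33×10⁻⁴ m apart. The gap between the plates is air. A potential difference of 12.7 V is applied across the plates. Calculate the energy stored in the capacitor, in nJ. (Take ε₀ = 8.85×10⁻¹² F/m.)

A = (42.9 cm)² = 0.184 m².
C = ε₀A/d = 8.85×10⁻¹² × 0.184 / 3.33×10⁻⁴ = 4.89×10⁻⁹ F.
U = ½CV² = ½ × 4.89×10⁻⁹ × (12.7)² = 3.94×10⁻⁷ J.

394 nJ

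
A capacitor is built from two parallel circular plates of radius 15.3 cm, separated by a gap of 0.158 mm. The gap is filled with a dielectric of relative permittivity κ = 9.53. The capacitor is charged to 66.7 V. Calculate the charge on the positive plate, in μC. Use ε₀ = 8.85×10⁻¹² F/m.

A = π(15.3 cm)² = 7.35×10⁻² m².
C = κε₀A/d = 9.53 × 8.85×10⁻¹² × 7.35×10⁻² / 1.58×10⁻⁴ = 3.93×10⁻⁸ F.
Q = CV = 3.93×10⁻⁸ × 66.7 = 2.62×10⁻⁶ C.

2.62 μC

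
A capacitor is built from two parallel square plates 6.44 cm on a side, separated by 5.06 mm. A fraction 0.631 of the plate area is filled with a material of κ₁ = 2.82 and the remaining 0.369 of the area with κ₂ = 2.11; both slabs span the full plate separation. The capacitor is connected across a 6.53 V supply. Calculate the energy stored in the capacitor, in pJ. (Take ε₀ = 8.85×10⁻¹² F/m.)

A = (6.44 cm)² = 4.15×10⁻³ m².
Side-by-side slabs ⇒ two capacitors in parallel, each spanning the full gap.
C₁ = κ₁ε₀A₁/d = 2.82 × 8.85×10⁻¹² × 2.62×10⁻³ / 5.06×10⁻³ = 1.29×10⁻¹¹ F.
C₂ = κ₂ε₀A₂/d = 2.11 × 8.85×10⁻¹² × 1.53×10⁻³ / 5.06×10⁻³ = 5.65×10⁻¹² F.
C = C₁ + C₂ = 1.86×10⁻¹¹ F.
U = ½CV² = ½ × 1.86×10⁻¹¹ × (6.53)² = 3.96×10⁻¹⁰ J.

U ≈ 396 pJ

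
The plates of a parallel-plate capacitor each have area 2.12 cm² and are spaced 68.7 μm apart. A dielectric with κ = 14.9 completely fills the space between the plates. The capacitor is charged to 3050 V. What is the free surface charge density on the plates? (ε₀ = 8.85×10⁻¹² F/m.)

A = 2.12 cm² = 2.12×10⁻⁴ m².
C = κε₀A/d = 14.9 × 8.85×10⁻¹² × 2.12×10⁻⁴ / 6.87×10⁻⁵ = 4.07×10⁻¹⁰ F.
σ = Q/A = CV/A = 4.07×10⁻¹⁰ × 3050 / 2.12×10⁻⁴ = 5.85×10⁻³ C/m².

0.585 μC/cm²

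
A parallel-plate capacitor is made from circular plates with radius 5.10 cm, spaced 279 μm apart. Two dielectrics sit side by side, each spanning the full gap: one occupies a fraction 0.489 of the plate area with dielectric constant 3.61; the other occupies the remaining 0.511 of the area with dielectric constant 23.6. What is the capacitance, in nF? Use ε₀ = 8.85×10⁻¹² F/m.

C ≈ 3.58 nF

A = π(5.10 cm)² = 8.17×10⁻³ m².
Side-by-side slabs ⇒ two capacitors in parallel, each spanning the full gap.
C₁ = κ₁ε₀A₁/d = 3.61 × 8.85×10⁻¹² × 4.00×10⁻³ / 2.79×10⁻⁴ = 4.58×10⁻¹⁰ F.
C₂ = κ₂ε₀A₂/d = 23.6 × 8.85×10⁻¹² × 4.18×10⁻³ / 2.79×10⁻⁴ = 3.13×10⁻⁹ F.
C = C₁ + C₂ = 3.58×10⁻⁹ F.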